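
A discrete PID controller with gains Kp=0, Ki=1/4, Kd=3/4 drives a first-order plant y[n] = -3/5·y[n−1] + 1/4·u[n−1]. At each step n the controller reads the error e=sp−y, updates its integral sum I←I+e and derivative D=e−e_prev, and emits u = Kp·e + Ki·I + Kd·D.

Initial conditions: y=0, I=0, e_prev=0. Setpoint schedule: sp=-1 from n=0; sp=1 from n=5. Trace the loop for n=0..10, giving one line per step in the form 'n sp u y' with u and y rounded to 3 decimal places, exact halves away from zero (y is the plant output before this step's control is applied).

0 -1 -1.000 0.000
1 -1 -0.250 -0.250
2 -1 -0.963 0.088
3 -1 -0.601 -0.293
4 -1 -1.382 0.026
5 1 0.988 -0.361
6 1 -1.286 0.463
7 1 0.529 -0.600
8 1 -0.960 0.492
9 1 1.013 -0.535
10 1 -0.483 0.574

(exact arithmetic carried between steps; '≈' marks a value shown rounded to 6 d.p. or computed from one; I and e_prev carry over from the previous line; the table rounds u and y to 3 d.p., halves away from zero)
n=0: y=0, sp=-1, e=sp−y=-1; I=-1, D=e−e_prev=-1; u=0·(-1)+1/4·(-1)+3/4·(-1)=-1; next y=-3/5·0+1/4·(-1)=-0.25
n=1: y=-0.25, sp=-1, e=sp−y=-0.75; I=-1.75, D=e−e_prev=0.25; u=0·(-0.75)+1/4·(-1.75)+3/4·0.25=-0.25; next y=-3/5·(-0.25)+1/4·(-0.25)=0.0875
n=2: y=0.0875, sp=-1, e=sp−y=-1.0875; I=-2.8375, D=e−e_prev=-0.3375; u=0·(-1.0875)+1/4·(-2.8375)+3/4·(-0.3375)=-0.9625; next y=-3/5·0.0875+1/4·(-0.9625)=-0.293125
n=3: y=-0.293125, sp=-1, e=sp−y=-0.706875; I=-3.544375, D=e−e_prev=0.380625; u=0·(-0.706875)+1/4·(-3.544375)+3/4·0.380625=-0.600625; next y=-3/5·(-0.293125)+1/4·(-0.600625)≈0.025719
n=4: y≈0.025719, sp=-1, e=sp−y≈-1.025719; I≈-4.570094, D=e−e_prev≈-0.318844; u=0·(-1.025719)+1/4·(-4.570094)+3/4·(-0.318844)≈-1.381656; next y=-3/5·0.025719+1/4·(-1.381656)≈-0.360845
n=5: y≈-0.360845, sp=1, e=sp−y≈1.360845; I≈-3.209248, D=e−e_prev≈2.386564; u=0·1.360845+1/4·(-3.209248)+3/4·2.386564≈0.987611; next y=-3/5·(-0.360845)+1/4·0.987611≈0.463410
n=6: y≈0.463410, sp=1, e=sp−y≈0.536590; I≈-2.672658, D=e−e_prev≈-0.824255; u=0·0.536590+1/4·(-2.672658)+3/4·(-0.824255)≈-1.286356; next y=-3/5·0.463410+1/4·(-1.286356)≈-0.599635
n=7: y≈-0.599635, sp=1, e=sp−y≈1.599635; I≈-1.073023, D=e−e_prev≈1.063045; u=0·1.599635+1/4·(-1.073023)+3/4·1.063045≈0.529028; next y=-3/5·(-0.599635)+1/4·0.529028≈0.492038
n=8: y≈0.492038, sp=1, e=sp−y≈0.507962; I≈-0.565061, D=e−e_prev≈-1.091673; u=0·0.507962+1/4·(-0.565061)+3/4·(-1.091673)≈-0.960020; next y=-3/5·0.492038+1/4·(-0.960020)≈-0.535228
n=9: y≈-0.535228, sp=1, e=sp−y≈1.535228; I≈0.970166, D=e−e_prev≈1.027266; u=0·1.535228+1/4·0.970166+3/4·1.027266≈1.012991; next y=-3/5·(-0.535228)+1/4·1.012991≈0.574384
n=10: y≈0.574384, sp=1, e=sp−y≈0.425616; I≈1.395782, D=e−e_prev≈-1.109612; u=0·0.425616+1/4·1.395782+3/4·(-1.109612)≈-0.483264; next y=-3/5·0.574384+1/4·(-0.483264)≈-0.465447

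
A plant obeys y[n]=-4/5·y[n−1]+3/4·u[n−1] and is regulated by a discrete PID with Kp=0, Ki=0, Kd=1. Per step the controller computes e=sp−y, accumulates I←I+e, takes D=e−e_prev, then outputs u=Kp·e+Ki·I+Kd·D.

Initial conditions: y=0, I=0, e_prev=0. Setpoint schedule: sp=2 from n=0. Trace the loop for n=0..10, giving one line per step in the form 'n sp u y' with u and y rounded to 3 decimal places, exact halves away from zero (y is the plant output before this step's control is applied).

(exact arithmetic carried between steps; '≈' marks a value shown rounded to 6 d.p. or computed from one; I and e_prev carry over from the previous line; the table rounds u and y to 3 d.p., halves away from zero)
n=0: y=0, sp=2, e=sp−y=2; I=2, D=e−e_prev=2; u=0·2+0·2+1·2=2; next y=-4/5·0+3/4·2=1.5
n=1: y=1.5, sp=2, e=sp−y=0.5; I=2.5, D=e−e_prev=-1.5; u=0·0.5+0·2.5+1·(-1.5)=-1.5; next y=-4/5·1.5+3/4·(-1.5)=-2.325
n=2: y=-2.325, sp=2, e=sp−y=4.325; I=6.825, D=e−e_prev=3.825; u=0·4.325+0·6.825+1·3.825=3.825; next y=-4/5·(-2.325)+3/4·3.825=4.72875
n=3: y=4.72875, sp=2, e=sp−y=-2.72875; I=4.09625, D=e−e_prev=-7.05375; u=0·(-2.72875)+0·4.09625+1·(-7.05375)=-7.05375; next y=-4/5·4.72875+3/4·(-7.05375)≈-9.073313
n=4: y≈-9.073313, sp=2, e=sp−y≈11.073313; I≈15.169563, D=e−e_prev≈13.802063; u=0·11.073313+0·15.169563+1·13.802063≈13.802063; next y=-4/5·(-9.073313)+3/4·13.802063≈17.610197
n=5: y≈17.610197, sp=2, e=sp−y≈-15.610197; I≈-0.440634, D=e−e_prev≈-26.683509; u=0·(-15.610197)+0·(-0.440634)+1·(-26.683509)≈-26.683509; next y=-4/5·17.610197+3/4·(-26.683509)≈-34.100790
n=6: y≈-34.100790, sp=2, e=sp−y≈36.100790; I≈35.660155, D=e−e_prev≈51.710986; u=0·36.100790+0·35.660155+1·51.710986≈51.710986; next y=-4/5·(-34.100790)+3/4·51.710986≈66.063871
n=7: y≈66.063871, sp=2, e=sp−y≈-64.063871; I≈-28.403716, D=e−e_prev≈-100.164661; u=0·(-64.063871)+0·(-28.403716)+1·(-100.164661)≈-100.164661; next y=-4/5·66.063871+3/4·(-100.164661)≈-127.974593
n=8: y≈-127.974593, sp=2, e=sp−y≈129.974593; I≈101.570877, D=e−e_prev≈194.038464; u=0·129.974593+0·101.570877+1·194.038464≈194.038464; next y=-4/5·(-127.974593)+3/4·194.038464≈247.908523
n=9: y≈247.908523, sp=2, e=sp−y≈-245.908523; I≈-144.337646, D=e−e_prev≈-375.883115; u=0·(-245.908523)+0·(-144.337646)+1·(-375.883115)≈-375.883115; next y=-4/5·247.908523+3/4·(-375.883115)≈-480.239155
n=10: y≈-480.239155, sp=2, e=sp−y≈482.239155; I≈337.901509, D=e−e_prev≈728.147677; u=0·482.239155+0·337.901509+1·728.147677≈728.147677; next y=-4/5·(-480.239155)+3/4·728.147677≈930.302081

0 2 2.000 0.000
1 2 -1.500 1.500
2 2 3.825 -2.325
3 2 -7.054 4.729
4 2 13.802 -9.073
5 2 -26.684 17.610
6 2 51.711 -34.101
7 2 -100.165 66.064
8 2 194.038 -127.975
9 2 -375.883 247.909
10 2 728.148 -480.239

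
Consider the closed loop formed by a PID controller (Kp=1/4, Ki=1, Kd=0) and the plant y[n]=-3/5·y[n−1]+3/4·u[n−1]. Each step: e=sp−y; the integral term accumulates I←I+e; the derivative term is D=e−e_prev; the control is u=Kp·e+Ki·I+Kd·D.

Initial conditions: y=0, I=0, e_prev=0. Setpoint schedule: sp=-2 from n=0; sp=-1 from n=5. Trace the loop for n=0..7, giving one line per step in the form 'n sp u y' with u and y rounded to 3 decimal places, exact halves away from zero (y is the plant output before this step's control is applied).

(exact arithmetic carried between steps; '≈' marks a value shown rounded to 6 d.p. or computed from one; I and e_prev carry over from the previous line; the table rounds u and y to 3 d.p., halves away from zero)
n=0: y=0, sp=-2, e=sp−y=-2; I=-2, D=e−e_prev=-2; u=1/4·(-2)+1·(-2)+0·(-2)=-2.5; next y=-3/5·0+3/4·(-2.5)=-1.875
n=1: y=-1.875, sp=-2, e=sp−y=-0.125; I=-2.125, D=e−e_prev=1.875; u=1/4·(-0.125)+1·(-2.125)+0·1.875=-2.15625; next y=-3/5·(-1.875)+3/4·(-2.15625)≈-0.492188
n=2: y≈-0.492188, sp=-2, e=sp−y≈-1.507813; I≈-3.632813, D=e−e_prev≈-1.382813; u=1/4·(-1.507813)+1·(-3.632813)+0·(-1.382813)≈-4.009766; next y=-3/5·(-0.492188)+3/4·(-4.009766)≈-2.712012
n=3: y≈-2.712012, sp=-2, e=sp−y≈0.712012; I≈-2.920801, D=e−e_prev≈2.219824; u=1/4·0.712012+1·(-2.920801)+0·2.219824≈-2.742798; next y=-3/5·(-2.712012)+3/4·(-2.742798)≈-0.429891
n=4: y≈-0.429891, sp=-2, e=sp−y≈-1.570109; I≈-4.490909, D=e−e_prev≈-2.282120; u=1/4·(-1.570109)+1·(-4.490909)+0·(-2.282120)≈-4.883437; next y=-3/5·(-0.429891)+3/4·(-4.883437)≈-3.404643
n=5: y≈-3.404643, sp=-1, e=sp−y≈2.404643; I≈-2.086267, D=e−e_prev≈3.974751; u=1/4·2.404643+1·(-2.086267)+0·3.974751≈-1.485106; next y=-3/5·(-3.404643)+3/4·(-1.485106)≈0.928956
n=6: y≈0.928956, sp=-1, e=sp−y≈-1.928956; I≈-4.015223, D=e−e_prev≈-4.333599; u=1/4·(-1.928956)+1·(-4.015223)+0·(-4.333599)≈-4.497462; next y=-3/5·0.928956+3/4·(-4.497462)≈-3.930470
n=7: y≈-3.930470, sp=-1, e=sp−y≈2.930470; I≈-1.084753, D=e−e_prev≈4.859426; u=1/4·2.930470+1·(-1.084753)+0·4.859426≈-0.352135; next y=-3/5·(-3.930470)+3/4·(-0.352135)≈2.094180

0 -2 -2.500 0.000
1 -2 -2.156 -1.875
2 -2 -4.010 -0.492
3 -2 -2.743 -2.712
4 -2 -4.883 -0.430
5 -1 -1.485 -3.405
6 -1 -4.497 0.929
7 -1 -0.352 -3.930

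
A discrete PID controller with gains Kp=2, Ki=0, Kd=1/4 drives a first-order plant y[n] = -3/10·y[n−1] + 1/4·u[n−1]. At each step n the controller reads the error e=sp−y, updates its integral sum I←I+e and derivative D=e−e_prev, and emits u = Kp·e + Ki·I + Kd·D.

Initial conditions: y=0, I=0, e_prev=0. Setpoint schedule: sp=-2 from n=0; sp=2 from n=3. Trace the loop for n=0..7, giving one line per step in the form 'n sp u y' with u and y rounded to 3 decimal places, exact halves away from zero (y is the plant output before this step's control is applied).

(exact arithmetic carried between steps; '≈' marks a value shown rounded to 6 d.p. or computed from one; I and e_prev carry over from the previous line; the table rounds u and y to 3 d.p., halves away from zero)
n=0: y=0, sp=-2, e=sp−y=-2; I=-2, D=e−e_prev=-2; u=2·(-2)+0·(-2)+1/4·(-2)=-4.5; next y=-3/10·0+1/4·(-4.5)=-1.125
n=1: y=-1.125, sp=-2, e=sp−y=-0.875; I=-2.875, D=e−e_prev=1.125; u=2·(-0.875)+0·(-2.875)+1/4·1.125=-1.46875; next y=-3/10·(-1.125)+1/4·(-1.46875)≈-0.029688
n=2: y≈-0.029688, sp=-2, e=sp−y≈-1.970313; I≈-4.845313, D=e−e_prev≈-1.095313; u=2·(-1.970313)+0·(-4.845313)+1/4·(-1.095313)≈-4.214453; next y=-3/10·(-0.029688)+1/4·(-4.214453)≈-1.044707
n=3: y≈-1.044707, sp=2, e=sp−y≈3.044707; I≈-1.800605, D=e−e_prev≈5.015020; u=2·3.044707+0·(-1.800605)+1/4·5.015020≈7.343169; next y=-3/10·(-1.044707)+1/4·7.343169≈2.149204
n=4: y≈2.149204, sp=2, e=sp−y≈-0.149204; I≈-1.949810, D=e−e_prev≈-3.193911; u=2·(-0.149204)+0·(-1.949810)+1/4·(-3.193911)≈-1.096887; next y=-3/10·2.149204+1/4·(-1.096887)≈-0.918983
n=5: y≈-0.918983, sp=2, e=sp−y≈2.918983; I≈0.969173, D=e−e_prev≈3.068187; u=2·2.918983+0·0.969173+1/4·3.068187≈6.605013; next y=-3/10·(-0.918983)+1/4·6.605013≈1.926948
n=6: y≈1.926948, sp=2, e=sp−y≈0.073052; I≈1.042225, D=e−e_prev≈-2.845931; u=2·0.073052+0·1.042225+1/4·(-2.845931)≈-0.565379; next y=-3/10·1.926948+1/4·(-0.565379)≈-0.719429
n=7: y≈-0.719429, sp=2, e=sp−y≈2.719429; I≈3.761654, D=e−e_prev≈2.646377; u=2·2.719429+0·3.761654+1/4·2.646377≈6.100453; next y=-3/10·(-0.719429)+1/4·6.100453≈1.740942

0 -2 -4.500 0.000
1 -2 -1.469 -1.125
2 -2 -4.214 -0.030
3 2 7.343 -1.045
4 2 -1.097 2.149
5 2 6.605 -0.919
6 2 -0.565 1.927
7 2 6.100 -0.719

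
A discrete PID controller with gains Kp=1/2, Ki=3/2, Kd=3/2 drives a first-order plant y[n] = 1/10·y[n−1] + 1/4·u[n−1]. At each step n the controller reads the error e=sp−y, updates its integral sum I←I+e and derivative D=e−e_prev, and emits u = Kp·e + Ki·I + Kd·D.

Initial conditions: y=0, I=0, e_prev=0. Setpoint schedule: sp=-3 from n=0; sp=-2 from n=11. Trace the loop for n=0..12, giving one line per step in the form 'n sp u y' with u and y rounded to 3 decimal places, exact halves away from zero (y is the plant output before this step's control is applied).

0 -3 -10.500 0.000
1 -3 -1.313 -2.625
2 -3 -12.933 -0.591
3 -3 -4.040 -3.292
4 -3 -14.490 -1.339
5 -3 -5.591 -3.756
6 -3 -15.023 -1.773
7 -3 -6.330 -3.933
8 -3 -15.020 -1.976
9 -3 -6.701 -3.953
10 -3 -14.825 -2.071
11 -2 -3.447 -3.913
12 -2 -14.152 -1.253

(exact arithmetic carried between steps; '≈' marks a value shown rounded to 6 d.p. or computed from one; I and e_prev carry over from the previous line; the table rounds u and y to 3 d.p., halves away from zero)
n=0: y=0, sp=-3, e=sp−y=-3; I=-3, D=e−e_prev=-3; u=1/2·(-3)+3/2·(-3)+3/2·(-3)=-10.5; next y=1/10·0+1/4·(-10.5)=-2.625
n=1: y=-2.625, sp=-3, e=sp−y=-0.375; I=-3.375, D=e−e_prev=2.625; u=1/2·(-0.375)+3/2·(-3.375)+3/2·2.625=-1.3125; next y=1/10·(-2.625)+1/4·(-1.3125)=-0.590625
n=2: y=-0.590625, sp=-3, e=sp−y=-2.409375; I=-5.784375, D=e−e_prev=-2.034375; u=1/2·(-2.409375)+3/2·(-5.784375)+3/2·(-2.034375)≈-12.932813; next y=1/10·(-0.590625)+1/4·(-12.932813)≈-3.292266
n=3: y≈-3.292266, sp=-3, e=sp−y≈0.292266; I≈-5.492109, D=e−e_prev≈2.701641; u=1/2·0.292266+3/2·(-5.492109)+3/2·2.701641≈-4.039570; next y=1/10·(-3.292266)+1/4·(-4.039570)≈-1.339119
n=4: y≈-1.339119, sp=-3, e=sp−y≈-1.660881; I≈-7.152990, D=e−e_prev≈-1.953146; u=1/2·(-1.660881)+3/2·(-7.152990)+3/2·(-1.953146)≈-14.489646; next y=1/10·(-1.339119)+1/4·(-14.489646)≈-3.756323
n=5: y≈-3.756323, sp=-3, e=sp−y≈0.756323; I≈-6.396667, D=e−e_prev≈2.417204; u=1/2·0.756323+3/2·(-6.396667)+3/2·2.417204≈-5.591033; next y=1/10·(-3.756323)+1/4·(-5.591033)≈-1.773390
n=6: y≈-1.773390, sp=-3, e=sp−y≈-1.226610; I≈-7.623276, D=e−e_prev≈-1.982933; u=1/2·(-1.226610)+3/2·(-7.623276)+3/2·(-1.982933)≈-15.022619; next y=1/10·(-1.773390)+1/4·(-15.022619)≈-3.932994
n=7: y≈-3.932994, sp=-3, e=sp−y≈0.932994; I≈-6.690283, D=e−e_prev≈2.159603; u=1/2·0.932994+3/2·(-6.690283)+3/2·2.159603≈-6.329522; next y=1/10·(-3.932994)+1/4·(-6.329522)≈-1.975680
n=8: y≈-1.975680, sp=-3, e=sp−y≈-1.024320; I≈-7.714603, D=e−e_prev≈-1.957314; u=1/2·(-1.024320)+3/2·(-7.714603)+3/2·(-1.957314)≈-15.020035; next y=1/10·(-1.975680)+1/4·(-15.020035)≈-3.952577
n=9: y≈-3.952577, sp=-3, e=sp−y≈0.952577; I≈-6.762026, D=e−e_prev≈1.976897; u=1/2·0.952577+3/2·(-6.762026)+3/2·1.976897≈-6.701406; next y=1/10·(-3.952577)+1/4·(-6.701406)≈-2.070609
n=10: y≈-2.070609, sp=-3, e=sp−y≈-0.929391; I≈-7.691417, D=e−e_prev≈-1.881968; u=1/2·(-0.929391)+3/2·(-7.691417)+3/2·(-1.881968)≈-14.824772; next y=1/10·(-2.070609)+1/4·(-14.824772)≈-3.913254
n=11: y≈-3.913254, sp=-2, e=sp−y≈1.913254; I≈-5.778163, D=e−e_prev≈2.842645; u=1/2·1.913254+3/2·(-5.778163)+3/2·2.842645≈-3.446650; next y=1/10·(-3.913254)+1/4·(-3.446650)≈-1.252988
n=12: y≈-1.252988, sp=-2, e=sp−y≈-0.747012; I≈-6.525175, D=e−e_prev≈-2.660266; u=1/2·(-0.747012)+3/2·(-6.525175)+3/2·(-2.660266)≈-14.151668; next y=1/10·(-1.252988)+1/4·(-14.151668)≈-3.663216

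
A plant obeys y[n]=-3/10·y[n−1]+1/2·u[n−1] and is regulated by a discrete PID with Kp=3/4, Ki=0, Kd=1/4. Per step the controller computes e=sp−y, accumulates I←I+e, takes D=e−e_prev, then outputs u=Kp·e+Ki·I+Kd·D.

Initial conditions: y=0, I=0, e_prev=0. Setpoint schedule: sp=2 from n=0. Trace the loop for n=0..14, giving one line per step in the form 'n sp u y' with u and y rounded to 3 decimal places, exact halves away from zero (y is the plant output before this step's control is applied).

0 2 2.000 0.000
1 2 0.500 1.000
2 2 1.800 -0.050
3 2 0.573 0.915
4 2 1.717 0.012
5 2 0.648 0.855
6 2 1.646 0.067
7 2 0.714 0.803
8 2 1.585 0.116
9 2 0.772 0.757
10 2 1.531 0.159
11 2 0.822 0.718
12 2 1.484 0.196
13 2 0.866 0.683
14 2 1.443 0.228

(exact arithmetic carried between steps; '≈' marks a value shown rounded to 6 d.p. or computed from one; I and e_prev carry over from the previous line; the table rounds u and y to 3 d.p., halves away from zero)
n=0: y=0, sp=2, e=sp−y=2; I=2, D=e−e_prev=2; u=3/4·2+0·2+1/4·2=2; next y=-3/10·0+1/2·2=1
n=1: y=1, sp=2, e=sp−y=1; I=3, D=e−e_prev=-1; u=3/4·1+0·3+1/4·(-1)=0.5; next y=-3/10·1+1/2·0.5=-0.05
n=2: y=-0.05, sp=2, e=sp−y=2.05; I=5.05, D=e−e_prev=1.05; u=3/4·2.05+0·5.05+1/4·1.05=1.8; next y=-3/10·(-0.05)+1/2·1.8=0.915
n=3: y=0.915, sp=2, e=sp−y=1.085; I=6.135, D=e−e_prev=-0.965; u=3/4·1.085+0·6.135+1/4·(-0.965)=0.5725; next y=-3/10·0.915+1/2·0.5725=0.01175
n=4: y=0.01175, sp=2, e=sp−y=1.98825; I=8.12325, D=e−e_prev=0.90325; u=3/4·1.98825+0·8.12325+1/4·0.90325=1.717; next y=-3/10·0.01175+1/2·1.717=0.854975
n=5: y=0.854975, sp=2, e=sp−y=1.145025; I=9.268275, D=e−e_prev=-0.843225; u=3/4·1.145025+0·9.268275+1/4·(-0.843225)≈0.647963; next y=-3/10·0.854975+1/2·0.647963≈0.067489
n=6: y≈0.067489, sp=2, e=sp−y≈1.932511; I≈11.200786, D=e−e_prev≈0.787486; u=3/4·1.932511+0·11.200786+1/4·0.787486≈1.646255; next y=-3/10·0.067489+1/2·1.646255≈0.802881
n=7: y≈0.802881, sp=2, e=sp−y≈1.197119; I≈12.397905, D=e−e_prev≈-0.735392; u=3/4·1.197119+0·12.397905+1/4·(-0.735392)≈0.713991; next y=-3/10·0.802881+1/2·0.713991≈0.116131
n=8: y≈0.116131, sp=2, e=sp−y≈1.883869; I≈14.281774, D=e−e_prev≈0.686749; u=3/4·1.883869+0·14.281774+1/4·0.686749≈1.584589; next y=-3/10·0.116131+1/2·1.584589≈0.757455
n=9: y≈0.757455, sp=2, e=sp−y≈1.242545; I≈15.524319, D=e−e_prev≈-0.641324; u=3/4·1.242545+0·15.524319+1/4·(-0.641324)≈0.771578; next y=-3/10·0.757455+1/2·0.771578≈0.158552
n=10: y≈0.158552, sp=2, e=sp−y≈1.841448; I≈17.365767, D=e−e_prev≈0.598903; u=3/4·1.841448+0·17.365767+1/4·0.598903≈1.530811; next y=-3/10·0.158552+1/2·1.530811≈0.717840
n=11: y≈0.717840, sp=2, e=sp−y≈1.282160; I≈18.647927, D=e−e_prev≈-0.559288; u=3/4·1.282160+0·18.647927+1/4·(-0.559288)≈0.821798; next y=-3/10·0.717840+1/2·0.821798≈0.195547
n=12: y≈0.195547, sp=2, e=sp−y≈1.804453; I≈20.452380, D=e−e_prev≈0.522293; u=3/4·1.804453+0·20.452380+1/4·0.522293≈1.483913; next y=-3/10·0.195547+1/2·1.483913≈0.683292
n=13: y≈0.683292, sp=2, e=sp−y≈1.316708; I≈21.769087, D=e−e_prev≈-0.487745; u=3/4·1.316708+0·21.769087+1/4·(-0.487745)≈0.865594; next y=-3/10·0.683292+1/2·0.865594≈0.227810
n=14: y≈0.227810, sp=2, e=sp−y≈1.772190; I≈23.541278, D=e−e_prev≈0.455483; u=3/4·1.772190+0·23.541278+1/4·0.455483≈1.443014; next y=-3/10·0.227810+1/2·1.443014≈0.653164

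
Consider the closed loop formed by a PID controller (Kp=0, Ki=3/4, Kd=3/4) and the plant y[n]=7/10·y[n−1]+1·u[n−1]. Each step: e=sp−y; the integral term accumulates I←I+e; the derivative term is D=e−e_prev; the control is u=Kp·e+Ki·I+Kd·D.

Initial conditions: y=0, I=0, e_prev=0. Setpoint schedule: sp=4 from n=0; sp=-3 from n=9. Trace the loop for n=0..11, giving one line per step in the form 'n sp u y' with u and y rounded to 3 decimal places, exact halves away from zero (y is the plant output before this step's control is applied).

0 4 6.000 0.000
1 4 -3.000 6.000
2 4 7.200 1.200
3 4 -4.560 8.040
4 4 7.998 1.068
5 4 -6.548 8.746
6 4 9.409 -0.426
7 4 -8.455 9.110
8 4 11.647 -2.078
9 -3 -21.091 10.192
10 -3 19.691 -13.957
11 -3 -26.020 9.921

(exact arithmetic carried between steps; '≈' marks a value shown rounded to 6 d.p. or computed from one; I and e_prev carry over from the previous line; the table rounds u and y to 3 d.p., halves away from zero)
n=0: y=0, sp=4, e=sp−y=4; I=4, D=e−e_prev=4; u=0·4+3/4·4+3/4·4=6; next y=7/10·0+1·6=6
n=1: y=6, sp=4, e=sp−y=-2; I=2, D=e−e_prev=-6; u=0·(-2)+3/4·2+3/4·(-6)=-3; next y=7/10·6+1·(-3)=1.2
n=2: y=1.2, sp=4, e=sp−y=2.8; I=4.8, D=e−e_prev=4.8; u=0·2.8+3/4·4.8+3/4·4.8=7.2; next y=7/10·1.2+1·7.2=8.04
n=3: y=8.04, sp=4, e=sp−y=-4.04; I=0.76, D=e−e_prev=-6.84; u=0·(-4.04)+3/4·0.76+3/4·(-6.84)=-4.56; next y=7/10·8.04+1·(-4.56)=1.068
n=4: y=1.068, sp=4, e=sp−y=2.932; I=3.692, D=e−e_prev=6.972; u=0·2.932+3/4·3.692+3/4·6.972=7.998; next y=7/10·1.068+1·7.998=8.7456
n=5: y=8.7456, sp=4, e=sp−y=-4.7456; I=-1.0536, D=e−e_prev=-7.6776; u=0·(-4.7456)+3/4·(-1.0536)+3/4·(-7.6776)=-6.5484; next y=7/10·8.7456+1·(-6.5484)=-0.42648
n=6: y=-0.42648, sp=4, e=sp−y=4.42648; I=3.37288, D=e−e_prev=9.17208; u=0·4.42648+3/4·3.37288+3/4·9.17208=9.40872; next y=7/10·(-0.42648)+1·9.40872=9.110184
n=7: y=9.110184, sp=4, e=sp−y=-5.110184; I=-1.737304, D=e−e_prev=-9.536664; u=0·(-5.110184)+3/4·(-1.737304)+3/4·(-9.536664)=-8.455476; next y=7/10·9.110184+1·(-8.455476)≈-2.078347
n=8: y≈-2.078347, sp=4, e=sp−y≈6.078347; I≈4.341043, D=e−e_prev≈11.188531; u=0·6.078347+3/4·4.341043+3/4·11.188531≈11.647181; next y=7/10·(-2.078347)+1·11.647181≈10.192338
n=9: y≈10.192338, sp=-3, e=sp−y≈-13.192338; I≈-8.851295, D=e−e_prev≈-19.270685; u=0·(-13.192338)+3/4·(-8.851295)+3/4·(-19.270685)≈-21.091485; next y=7/10·10.192338+1·(-21.091485)≈-13.956848
n=10: y≈-13.956848, sp=-3, e=sp−y≈10.956848; I≈2.105554, D=e−e_prev≈24.149186; u=0·10.956848+3/4·2.105554+3/4·24.149186≈19.691055; next y=7/10·(-13.956848)+1·19.691055≈9.921261
n=11: y≈9.921261, sp=-3, e=sp−y≈-12.921261; I≈-10.815707, D=e−e_prev≈-23.878109; u=0·(-12.921261)+3/4·(-10.815707)+3/4·(-23.878109)≈-26.020362; next y=7/10·9.921261+1·(-26.020362)≈-19.075480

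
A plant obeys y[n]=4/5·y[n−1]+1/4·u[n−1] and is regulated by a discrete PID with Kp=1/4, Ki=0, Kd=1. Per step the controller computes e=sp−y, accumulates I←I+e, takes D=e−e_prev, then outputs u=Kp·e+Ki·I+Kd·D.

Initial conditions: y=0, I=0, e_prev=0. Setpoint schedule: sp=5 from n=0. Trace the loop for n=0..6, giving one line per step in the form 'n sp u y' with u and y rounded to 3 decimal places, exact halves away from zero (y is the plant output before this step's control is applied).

0 5 6.250 0.000
1 5 -0.703 1.563
2 5 1.470 1.074
3 5 0.791 1.227
4 5 1.003 1.179
5 5 0.937 1.194
6 5 0.957 1.189

(exact arithmetic carried between steps; '≈' marks a value shown rounded to 6 d.p. or computed from one; I and e_prev carry over from the previous line; the table rounds u and y to 3 d.p., halves away from zero)
n=0: y=0, sp=5, e=sp−y=5; I=5, D=e−e_prev=5; u=1/4·5+0·5+1·5=6.25; next y=4/5·0+1/4·6.25=1.5625
n=1: y=1.5625, sp=5, e=sp−y=3.4375; I=8.4375, D=e−e_prev=-1.5625; u=1/4·3.4375+0·8.4375+1·(-1.5625)=-0.703125; next y=4/5·1.5625+1/4·(-0.703125)≈1.074219
n=2: y≈1.074219, sp=5, e=sp−y≈3.925781; I≈12.363281, D=e−e_prev≈0.488281; u=1/4·3.925781+0·12.363281+1·0.488281≈1.469727; next y=4/5·1.074219+1/4·1.469727≈1.226807
n=3: y≈1.226807, sp=5, e=sp−y≈3.773193; I≈16.136475, D=e−e_prev≈-0.152588; u=1/4·3.773193+0·16.136475+1·(-0.152588)≈0.790710; next y=4/5·1.226807+1/4·0.790710≈1.179123
n=4: y≈1.179123, sp=5, e=sp−y≈3.820877; I≈19.957352, D=e−e_prev≈0.047684; u=1/4·3.820877+0·19.957352+1·0.047684≈1.002903; next y=4/5·1.179123+1/4·1.002903≈1.194024
n=5: y≈1.194024, sp=5, e=sp−y≈3.805976; I≈23.763328, D=e−e_prev≈-0.014901; u=1/4·3.805976+0·23.763328+1·(-0.014901)≈0.936593; next y=4/5·1.194024+1/4·0.936593≈1.189367
n=6: y≈1.189367, sp=5, e=sp−y≈3.810633; I≈27.573960, D=e−e_prev≈0.004657; u=1/4·3.810633+0·27.573960+1·0.004657≈0.957315; next y=4/5·1.189367+1/4·0.957315≈1.190823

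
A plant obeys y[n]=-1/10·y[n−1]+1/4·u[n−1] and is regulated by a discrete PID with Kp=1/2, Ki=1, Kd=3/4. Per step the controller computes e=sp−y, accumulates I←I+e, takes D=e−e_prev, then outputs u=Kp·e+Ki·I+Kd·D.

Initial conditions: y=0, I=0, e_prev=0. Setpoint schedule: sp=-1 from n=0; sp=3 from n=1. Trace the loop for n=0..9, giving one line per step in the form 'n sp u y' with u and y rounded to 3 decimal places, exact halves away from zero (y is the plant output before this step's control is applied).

(exact arithmetic carried between steps; '≈' marks a value shown rounded to 6 d.p. or computed from one; I and e_prev carry over from the previous line; the table rounds u and y to 3 d.p., halves away from zero)
n=0: y=0, sp=-1, e=sp−y=-1; I=-1, D=e−e_prev=-1; u=1/2·(-1)+1·(-1)+3/4·(-1)=-2.25; next y=-1/10·0+1/4·(-2.25)=-0.5625
n=1: y=-0.5625, sp=3, e=sp−y=3.5625; I=2.5625, D=e−e_prev=4.5625; u=1/2·3.5625+1·2.5625+3/4·4.5625=7.765625; next y=-1/10·(-0.5625)+1/4·7.765625≈1.997656
n=2: y≈1.997656, sp=3, e=sp−y≈1.002344; I≈3.564844, D=e−e_prev≈-2.560156; u=1/2·1.002344+1·3.564844+3/4·(-2.560156)≈2.145898; next y=-1/10·1.997656+1/4·2.145898≈0.336709
n=3: y≈0.336709, sp=3, e=sp−y≈2.663291; I≈6.228135, D=e−e_prev≈1.660947; u=1/2·2.663291+1·6.228135+3/4·1.660947≈8.805491; next y=-1/10·0.336709+1/4·8.805491≈2.167702
n=4: y≈2.167702, sp=3, e=sp−y≈0.832298; I≈7.060433, D=e−e_prev≈-1.830993; u=1/2·0.832298+1·7.060433+3/4·(-1.830993)≈6.103337; next y=-1/10·2.167702+1/4·6.103337≈1.309064
n=5: y≈1.309064, sp=3, e=sp−y≈1.690936; I≈8.751369, D=e−e_prev≈0.858638; u=1/2·1.690936+1·8.751369+3/4·0.858638≈10.240815; next y=-1/10·1.309064+1/4·10.240815≈2.429297
n=6: y≈2.429297, sp=3, e=sp−y≈0.570703; I≈9.322071, D=e−e_prev≈-1.120233; u=1/2·0.570703+1·9.322071+3/4·(-1.120233)≈8.767248; next y=-1/10·2.429297+1/4·8.767248≈1.948882
n=7: y≈1.948882, sp=3, e=sp−y≈1.051118; I≈10.373189, D=e−e_prev≈0.480415; u=1/2·1.051118+1·10.373189+3/4·0.480415≈11.259059; next y=-1/10·1.948882+1/4·11.259059≈2.619877
n=8: y≈2.619877, sp=3, e=sp−y≈0.380123; I≈10.753313, D=e−e_prev≈-0.670994; u=1/2·0.380123+1·10.753313+3/4·(-0.670994)≈10.440129; next y=-1/10·2.619877+1/4·10.440129≈2.348044
n=9: y≈2.348044, sp=3, e=sp−y≈0.651956; I≈11.405268, D=e−e_prev≈0.271832; u=1/2·0.651956+1·11.405268+3/4·0.271832≈11.935120; next y=-1/10·2.348044+1/4·11.935120≈2.748976

0 -1 -2.250 0.000
1 3 7.766 -0.563
2 3 2.146 1.998
3 3 8.805 0.337
4 3 6.103 2.168
5 3 10.241 1.309
6 3 8.767 2.429
7 3 11.259 1.949
8 3 10.440 2.620
9 3 11.935 2.348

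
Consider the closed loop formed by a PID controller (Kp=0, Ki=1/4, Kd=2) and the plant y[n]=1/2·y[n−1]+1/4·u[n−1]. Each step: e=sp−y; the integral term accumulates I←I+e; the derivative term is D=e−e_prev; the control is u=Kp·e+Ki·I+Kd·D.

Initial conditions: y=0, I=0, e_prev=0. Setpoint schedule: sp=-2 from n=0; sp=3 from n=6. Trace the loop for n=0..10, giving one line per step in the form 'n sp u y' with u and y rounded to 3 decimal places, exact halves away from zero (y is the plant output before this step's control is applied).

0 -2 -4.500 0.000
1 -2 1.531 -1.125
2 -2 -3.064 -0.180
3 -2 -0.107 -0.856
4 -2 -2.648 -0.455
5 -2 -1.254 -0.890
6 3 8.553 -0.758
7 3 -5.909 1.759
8 3 4.739 -0.598
9 3 -2.413 0.886
10 3 3.437 -0.160

(exact arithmetic carried between steps; '≈' marks a value shown rounded to 6 d.p. or computed from one; I and e_prev carry over from the previous line; the table rounds u and y to 3 d.p., halves away from zero)
n=0: y=0, sp=-2, e=sp−y=-2; I=-2, D=e−e_prev=-2; u=0·(-2)+1/4·(-2)+2·(-2)=-4.5; next y=1/2·0+1/4·(-4.5)=-1.125
n=1: y=-1.125, sp=-2, e=sp−y=-0.875; I=-2.875, D=e−e_prev=1.125; u=0·(-0.875)+1/4·(-2.875)+2·1.125=1.53125; next y=1/2·(-1.125)+1/4·1.53125≈-0.179688
n=2: y≈-0.179688, sp=-2, e=sp−y≈-1.820313; I≈-4.695313, D=e−e_prev≈-0.945313; u=0·(-1.820313)+1/4·(-4.695313)+2·(-0.945313)≈-3.064453; next y=1/2·(-0.179688)+1/4·(-3.064453)≈-0.855957
n=3: y≈-0.855957, sp=-2, e=sp−y≈-1.144043; I≈-5.839355, D=e−e_prev≈0.676270; u=0·(-1.144043)+1/4·(-5.839355)+2·0.676270≈-0.107300; next y=1/2·(-0.855957)+1/4·(-0.107300)≈-0.454803
n=4: y≈-0.454803, sp=-2, e=sp−y≈-1.545197; I≈-7.384552, D=e−e_prev≈-0.401154; u=0·(-1.545197)+1/4·(-7.384552)+2·(-0.401154)≈-2.648445; next y=1/2·(-0.454803)+1/4·(-2.648445)≈-0.889513
n=5: y≈-0.889513, sp=-2, e=sp−y≈-1.110487; I≈-8.495039, D=e−e_prev≈0.434710; u=0·(-1.110487)+1/4·(-8.495039)+2·0.434710≈-1.254341; next y=1/2·(-0.889513)+1/4·(-1.254341)≈-0.758342
n=6: y≈-0.758342, sp=3, e=sp−y≈3.758342; I≈-4.736697, D=e−e_prev≈4.868829; u=0·3.758342+1/4·(-4.736697)+2·4.868829≈8.553483; next y=1/2·(-0.758342)+1/4·8.553483≈1.759200
n=7: y≈1.759200, sp=3, e=sp−y≈1.240800; I≈-3.495897, D=e−e_prev≈-2.517542; u=0·1.240800+1/4·(-3.495897)+2·(-2.517542)≈-5.909057; next y=1/2·1.759200+1/4·(-5.909057)≈-0.597664
n=8: y≈-0.597664, sp=3, e=sp−y≈3.597664; I≈0.101767, D=e−e_prev≈2.356864; u=0·3.597664+1/4·0.101767+2·2.356864≈4.739170; next y=1/2·(-0.597664)+1/4·4.739170≈0.885960
n=9: y≈0.885960, sp=3, e=sp−y≈2.114040; I≈2.215807, D=e−e_prev≈-1.483625; u=0·2.114040+1/4·2.215807+2·(-1.483625)≈-2.413298; next y=1/2·0.885960+1/4·(-2.413298)≈-0.160344
n=10: y≈-0.160344, sp=3, e=sp−y≈3.160344; I≈5.376151, D=e−e_prev≈1.046305; u=0·3.160344+1/4·5.376151+2·1.046305≈3.436647; next y=1/2·(-0.160344)+1/4·3.436647≈0.778990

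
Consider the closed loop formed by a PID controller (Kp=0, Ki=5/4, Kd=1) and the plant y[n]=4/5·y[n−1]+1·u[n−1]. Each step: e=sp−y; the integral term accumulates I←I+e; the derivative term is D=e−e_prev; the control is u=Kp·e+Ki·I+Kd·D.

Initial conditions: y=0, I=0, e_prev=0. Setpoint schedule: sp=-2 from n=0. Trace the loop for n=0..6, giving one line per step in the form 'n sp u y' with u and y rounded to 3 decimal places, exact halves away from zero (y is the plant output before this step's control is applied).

0 -2 -4.500 0.000
1 -2 5.125 -4.500
2 -2 -9.806 1.525
3 -2 14.563 -8.586
4 -2 -23.946 7.694
5 -2 37.557 -17.791
6 -2 -60.698 23.325

(exact arithmetic carried between steps; '≈' marks a value shown rounded to 6 d.p. or computed from one; I and e_prev carry over from the previous line; the table rounds u and y to 3 d.p., halves away from zero)
n=0: y=0, sp=-2, e=sp−y=-2; I=-2, D=e−e_prev=-2; u=0·(-2)+5/4·(-2)+1·(-2)=-4.5; next y=4/5·0+1·(-4.5)=-4.5
n=1: y=-4.5, sp=-2, e=sp−y=2.5; I=0.5, D=e−e_prev=4.5; u=0·2.5+5/4·0.5+1·4.5=5.125; next y=4/5·(-4.5)+1·5.125=1.525
n=2: y=1.525, sp=-2, e=sp−y=-3.525; I=-3.025, D=e−e_prev=-6.025; u=0·(-3.525)+5/4·(-3.025)+1·(-6.025)=-9.80625; next y=4/5·1.525+1·(-9.80625)=-8.58625
n=3: y=-8.58625, sp=-2, e=sp−y=6.58625; I=3.56125, D=e−e_prev=10.11125; u=0·6.58625+5/4·3.56125+1·10.11125≈14.562813; next y=4/5·(-8.58625)+1·14.562813≈7.693813
n=4: y≈7.693813, sp=-2, e=sp−y≈-9.693813; I≈-6.132563, D=e−e_prev≈-16.280063; u=0·(-9.693813)+5/4·(-6.132563)+1·(-16.280063)≈-23.945766; next y=4/5·7.693813+1·(-23.945766)≈-17.790716
n=5: y≈-17.790716, sp=-2, e=sp−y≈15.790716; I≈9.658153, D=e−e_prev≈25.484528; u=0·15.790716+5/4·9.658153+1·25.484528≈37.557220; next y=4/5·(-17.790716)+1·37.557220≈23.324647
n=6: y≈23.324647, sp=-2, e=sp−y≈-25.324647; I≈-15.666494, D=e−e_prev≈-41.115363; u=0·(-25.324647)+5/4·(-15.666494)+1·(-41.115363)≈-60.698480; next y=4/5·23.324647+1·(-60.698480)≈-42.038762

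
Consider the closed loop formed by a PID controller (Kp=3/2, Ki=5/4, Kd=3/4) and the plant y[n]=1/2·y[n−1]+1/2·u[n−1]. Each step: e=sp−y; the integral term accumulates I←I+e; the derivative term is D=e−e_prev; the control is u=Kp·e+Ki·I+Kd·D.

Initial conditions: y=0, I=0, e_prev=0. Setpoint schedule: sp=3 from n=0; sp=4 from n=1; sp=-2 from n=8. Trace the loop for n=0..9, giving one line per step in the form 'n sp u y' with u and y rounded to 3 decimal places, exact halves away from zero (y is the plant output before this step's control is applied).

(exact arithmetic carried between steps; '≈' marks a value shown rounded to 6 d.p. or computed from one; I and e_prev carry over from the previous line; the table rounds u and y to 3 d.p., halves away from zero)
n=0: y=0, sp=3, e=sp−y=3; I=3, D=e−e_prev=3; u=3/2·3+5/4·3+3/4·3=10.5; next y=1/2·0+1/2·10.5=5.25
n=1: y=5.25, sp=4, e=sp−y=-1.25; I=1.75, D=e−e_prev=-4.25; u=3/2·(-1.25)+5/4·1.75+3/4·(-4.25)=-2.875; next y=1/2·5.25+1/2·(-2.875)=1.1875
n=2: y=1.1875, sp=4, e=sp−y=2.8125; I=4.5625, D=e−e_prev=4.0625; u=3/2·2.8125+5/4·4.5625+3/4·4.0625=12.96875; next y=1/2·1.1875+1/2·12.96875=7.078125
n=3: y=7.078125, sp=4, e=sp−y=-3.078125; I=1.484375, D=e−e_prev=-5.890625; u=3/2·(-3.078125)+5/4·1.484375+3/4·(-5.890625)≈-7.179688; next y=1/2·7.078125+1/2·(-7.179688)≈-0.050781
n=4: y≈-0.050781, sp=4, e=sp−y≈4.050781; I≈5.535156, D=e−e_prev≈7.128906; u=3/2·4.050781+5/4·5.535156+3/4·7.128906≈18.341797; next y=1/2·(-0.050781)+1/2·18.341797≈9.145508
n=5: y≈9.145508, sp=4, e=sp−y≈-5.145508; I≈0.389648, D=e−e_prev≈-9.196289; u=3/2·(-5.145508)+5/4·0.389648+3/4·(-9.196289)≈-14.128418; next y=1/2·9.145508+1/2·(-14.128418)≈-2.491455
n=6: y≈-2.491455, sp=4, e=sp−y≈6.491455; I≈6.881104, D=e−e_prev≈11.636963; u=3/2·6.491455+5/4·6.881104+3/4·11.636963≈27.066284; next y=1/2·(-2.491455)+1/2·27.066284≈12.287415
n=7: y≈12.287415, sp=4, e=sp−y≈-8.287415; I≈-1.406311, D=e−e_prev≈-14.778870; u=3/2·(-8.287415)+5/4·(-1.406311)+3/4·(-14.778870)≈-25.273163; next y=1/2·12.287415+1/2·(-25.273163)≈-6.492874
n=8: y≈-6.492874, sp=-2, e=sp−y≈4.492874; I≈3.086563, D=e−e_prev≈12.780289; u=3/2·4.492874+5/4·3.086563+3/4·12.780289≈20.182732; next y=1/2·(-6.492874)+1/2·20.182732≈6.844929
n=9: y≈6.844929, sp=-2, e=sp−y≈-8.844929; I≈-5.758366, D=e−e_prev≈-13.337803; u=3/2·(-8.844929)+5/4·(-5.758366)+3/4·(-13.337803)≈-30.468702; next y=1/2·6.844929+1/2·(-30.468702)≈-11.811887

0 3 10.500 0.000
1 4 -2.875 5.250
2 4 12.969 1.188
3 4 -7.180 7.078
4 4 18.342 -0.051
5 4 -14.128 9.146
6 4 27.066 -2.491
7 4 -25.273 12.287
8 -2 20.183 -6.493
9 -2 -30.469 6.845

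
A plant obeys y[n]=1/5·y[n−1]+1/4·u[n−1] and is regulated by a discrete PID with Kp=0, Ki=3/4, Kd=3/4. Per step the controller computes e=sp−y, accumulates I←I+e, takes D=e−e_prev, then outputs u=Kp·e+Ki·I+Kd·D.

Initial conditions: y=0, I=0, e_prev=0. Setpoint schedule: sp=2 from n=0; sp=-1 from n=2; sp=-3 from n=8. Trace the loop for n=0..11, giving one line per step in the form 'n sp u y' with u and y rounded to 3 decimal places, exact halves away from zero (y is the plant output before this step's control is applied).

(exact arithmetic carried between steps; '≈' marks a value shown rounded to 6 d.p. or computed from one; I and e_prev carry over from the previous line; the table rounds u and y to 3 d.p., halves away from zero)
n=0: y=0, sp=2, e=sp−y=2; I=2, D=e−e_prev=2; u=0·2+3/4·2+3/4·2=3; next y=1/5·0+1/4·3=0.75
n=1: y=0.75, sp=2, e=sp−y=1.25; I=3.25, D=e−e_prev=-0.75; u=0·1.25+3/4·3.25+3/4·(-0.75)=1.875; next y=1/5·0.75+1/4·1.875=0.61875
n=2: y=0.61875, sp=-1, e=sp−y=-1.61875; I=1.63125, D=e−e_prev=-2.86875; u=0·(-1.61875)+3/4·1.63125+3/4·(-2.86875)=-0.928125; next y=1/5·0.61875+1/4·(-0.928125)≈-0.108281
n=3: y≈-0.108281, sp=-1, e=sp−y≈-0.891719; I≈0.739531, D=e−e_prev≈0.727031; u=0·(-0.891719)+3/4·0.739531+3/4·0.727031≈1.099922; next y=1/5·(-0.108281)+1/4·1.099922≈0.253324
n=4: y≈0.253324, sp=-1, e=sp−y≈-1.253324; I≈-0.513793, D=e−e_prev≈-0.361605; u=0·(-1.253324)+3/4·(-0.513793)+3/4·(-0.361605)≈-0.656549; next y=1/5·0.253324+1/4·(-0.656549)≈-0.113472
n=5: y≈-0.113472, sp=-1, e=sp−y≈-0.886528; I≈-1.400321, D=e−e_prev≈0.366797; u=0·(-0.886528)+3/4·(-1.400321)+3/4·0.366797≈-0.775143; next y=1/5·(-0.113472)+1/4·(-0.775143)≈-0.216480
n=6: y≈-0.216480, sp=-1, e=sp−y≈-0.783520; I≈-2.183840, D=e−e_prev≈0.103008; u=0·(-0.783520)+3/4·(-2.183840)+3/4·0.103008≈-1.560624; next y=1/5·(-0.216480)+1/4·(-1.560624)≈-0.433452
n=7: y≈-0.433452, sp=-1, e=sp−y≈-0.566548; I≈-2.750388, D=e−e_prev≈0.216972; u=0·(-0.566548)+3/4·(-2.750388)+3/4·0.216972≈-1.900062; next y=1/5·(-0.433452)+1/4·(-1.900062)≈-0.561706
n=8: y≈-0.561706, sp=-3, e=sp−y≈-2.438294; I≈-5.188682, D=e−e_prev≈-1.871746; u=0·(-2.438294)+3/4·(-5.188682)+3/4·(-1.871746)≈-5.295321; next y=1/5·(-0.561706)+1/4·(-5.295321)≈-1.436172
n=9: y≈-1.436172, sp=-3, e=sp−y≈-1.563828; I≈-6.752511, D=e−e_prev≈0.874466; u=0·(-1.563828)+3/4·(-6.752511)+3/4·0.874466≈-4.408534; next y=1/5·(-1.436172)+1/4·(-4.408534)≈-1.389368
n=10: y≈-1.389368, sp=-3, e=sp−y≈-1.610632; I≈-8.363143, D=e−e_prev≈-0.046804; u=0·(-1.610632)+3/4·(-8.363143)+3/4·(-0.046804)≈-6.307460; next y=1/5·(-1.389368)+1/4·(-6.307460)≈-1.854739
n=11: y≈-1.854739, sp=-3, e=sp−y≈-1.145261; I≈-9.508404, D=e−e_prev≈0.465371; u=0·(-1.145261)+3/4·(-9.508404)+3/4·0.465371≈-6.782275; next y=1/5·(-1.854739)+1/4·(-6.782275)≈-2.066517

0 2 3.000 0.000
1 2 1.875 0.750
2 -1 -0.928 0.619
3 -1 1.100 -0.108
4 -1 -0.657 0.253
5 -1 -0.775 -0.113
6 -1 -1.561 -0.216
7 -1 -1.900 -0.433
8 -3 -5.295 -0.562
9 -3 -4.409 -1.436
10 -3 -6.307 -1.389
11 -3 -6.782 -1.855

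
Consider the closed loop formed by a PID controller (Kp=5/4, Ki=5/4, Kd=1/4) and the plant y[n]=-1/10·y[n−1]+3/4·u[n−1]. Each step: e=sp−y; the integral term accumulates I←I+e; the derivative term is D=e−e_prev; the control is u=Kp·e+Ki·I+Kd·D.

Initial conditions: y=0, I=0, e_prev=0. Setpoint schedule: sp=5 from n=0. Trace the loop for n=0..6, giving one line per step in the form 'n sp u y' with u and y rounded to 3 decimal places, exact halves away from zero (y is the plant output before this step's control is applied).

(exact arithmetic carried between steps; '≈' marks a value shown rounded to 6 d.p. or computed from one; I and e_prev carry over from the previous line; the table rounds u and y to 3 d.p., halves away from zero)
n=0: y=0, sp=5, e=sp−y=5; I=5, D=e−e_prev=5; u=5/4·5+5/4·5+1/4·5=13.75; next y=-1/10·0+3/4·13.75=10.3125
n=1: y=10.3125, sp=5, e=sp−y=-5.3125; I=-0.3125, D=e−e_prev=-10.3125; u=5/4·(-5.3125)+5/4·(-0.3125)+1/4·(-10.3125)=-9.609375; next y=-1/10·10.3125+3/4·(-9.609375)≈-8.238281
n=2: y≈-8.238281, sp=5, e=sp−y≈13.238281; I≈12.925781, D=e−e_prev≈18.550781; u=5/4·13.238281+5/4·12.925781+1/4·18.550781≈37.342773; next y=-1/10·(-8.238281)+3/4·37.342773≈28.830908
n=3: y≈28.830908, sp=5, e=sp−y≈-23.830908; I≈-10.905127, D=e−e_prev≈-37.069189; u=5/4·(-23.830908)+5/4·(-10.905127)+1/4·(-37.069189)≈-52.687341; next y=-1/10·28.830908+3/4·(-52.687341)≈-42.398597
n=4: y≈-42.398597, sp=5, e=sp−y≈47.398597; I≈36.493470, D=e−e_prev≈71.229505; u=5/4·47.398597+5/4·36.493470+1/4·71.229505≈122.672460; next y=-1/10·(-42.398597)+3/4·122.672460≈96.244204
n=5: y≈96.244204, sp=5, e=sp−y≈-91.244204; I≈-54.750735, D=e−e_prev≈-138.642801; u=5/4·(-91.244204)+5/4·(-54.750735)+1/4·(-138.642801)≈-217.154374; next y=-1/10·96.244204+3/4·(-217.154374)≈-172.490201
n=6: y≈-172.490201, sp=5, e=sp−y≈177.490201; I≈122.739466, D=e−e_prev≈268.734405; u=5/4·177.490201+5/4·122.739466+1/4·268.734405≈442.470685; next y=-1/10·(-172.490201)+3/4·442.470685≈349.102034

0 5 13.750 0.000
1 5 -9.609 10.313
2 5 37.343 -8.238
3 5 -52.687 28.831
4 5 122.672 -42.399
5 5 -217.154 96.244
6 5 442.471 -172.490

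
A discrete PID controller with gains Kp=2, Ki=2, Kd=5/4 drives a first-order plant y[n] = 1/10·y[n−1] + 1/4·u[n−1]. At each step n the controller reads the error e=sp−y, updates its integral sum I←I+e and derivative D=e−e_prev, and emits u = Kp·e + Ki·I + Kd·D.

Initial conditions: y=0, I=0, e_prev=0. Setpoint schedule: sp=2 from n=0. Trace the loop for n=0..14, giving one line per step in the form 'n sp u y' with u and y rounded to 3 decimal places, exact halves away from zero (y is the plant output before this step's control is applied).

(exact arithmetic carried between steps; '≈' marks a value shown rounded to 6 d.p. or computed from one; I and e_prev carry over from the previous line; the table rounds u and y to 3 d.p., halves away from zero)
n=0: y=0, sp=2, e=sp−y=2; I=2, D=e−e_prev=2; u=2·2+2·2+5/4·2=10.5; next y=1/10·0+1/4·10.5=2.625
n=1: y=2.625, sp=2, e=sp−y=-0.625; I=1.375, D=e−e_prev=-2.625; u=2·(-0.625)+2·1.375+5/4·(-2.625)=-1.78125; next y=1/10·2.625+1/4·(-1.78125)≈-0.182813
n=2: y≈-0.182813, sp=2, e=sp−y≈2.182813; I≈3.557813, D=e−e_prev≈2.807813; u=2·2.182813+2·3.557813+5/4·2.807813≈14.991016; next y=1/10·(-0.182813)+1/4·14.991016≈3.729473
n=3: y≈3.729473, sp=2, e=sp−y≈-1.729473; I≈1.828340, D=e−e_prev≈-3.912285; u=2·(-1.729473)+2·1.828340+5/4·(-3.912285)≈-4.692622; next y=1/10·3.729473+1/4·(-4.692622)≈-0.800208
n=4: y≈-0.800208, sp=2, e=sp−y≈2.800208; I≈4.628548, D=e−e_prev≈4.529681; u=2·2.800208+2·4.628548+5/4·4.529681≈20.519614; next y=1/10·(-0.800208)+1/4·20.519614≈5.049883
n=5: y≈5.049883, sp=2, e=sp−y≈-3.049883; I≈1.578665, D=e−e_prev≈-5.850091; u=2·(-3.049883)+2·1.578665+5/4·(-5.850091)≈-10.255048; next y=1/10·5.049883+1/4·(-10.255048)≈-2.058774
n=6: y≈-2.058774, sp=2, e=sp−y≈4.058774; I≈5.637439, D=e−e_prev≈7.108656; u=2·4.058774+2·5.637439+5/4·7.108656≈28.278246; next y=1/10·(-2.058774)+1/4·28.278246≈6.863684
n=7: y≈6.863684, sp=2, e=sp−y≈-4.863684; I≈0.773755, D=e−e_prev≈-8.922458; u=2·(-4.863684)+2·0.773755+5/4·(-8.922458)≈-19.332931; next y=1/10·6.863684+1/4·(-19.332931)≈-4.146864
n=8: y≈-4.146864, sp=2, e=sp−y≈6.146864; I≈6.920619, D=e−e_prev≈11.010548; u=2·6.146864+2·6.920619+5/4·11.010548≈39.898153; next y=1/10·(-4.146864)+1/4·39.898153≈9.559852
n=9: y≈9.559852, sp=2, e=sp−y≈-7.559852; I≈-0.639232, D=e−e_prev≈-13.706716; u=2·(-7.559852)+2·(-0.639232)+5/4·(-13.706716)≈-33.531563; next y=1/10·9.559852+1/4·(-33.531563)≈-7.426906
n=10: y≈-7.426906, sp=2, e=sp−y≈9.426906; I≈8.787673, D=e−e_prev≈16.986757; u=2·9.426906+2·8.787673+5/4·16.986757≈57.662605; next y=1/10·(-7.426906)+1/4·57.662605≈13.672961
n=11: y≈13.672961, sp=2, e=sp−y≈-11.672961; I≈-2.885287, D=e−e_prev≈-21.099866; u=2·(-11.672961)+2·(-2.885287)+5/4·(-21.099866)≈-55.491329; next y=1/10·13.672961+1/4·(-55.491329)≈-12.505536
n=12: y≈-12.505536, sp=2, e=sp−y≈14.505536; I≈11.620249, D=e−e_prev≈26.178497; u=2·14.505536+2·11.620249+5/4·26.178497≈84.974691; next y=1/10·(-12.505536)+1/4·84.974691≈19.993119
n=13: y≈19.993119, sp=2, e=sp−y≈-17.993119; I≈-6.372870, D=e−e_prev≈-32.498655; u=2·(-17.993119)+2·(-6.372870)+5/4·(-32.498655)≈-89.355298; next y=1/10·19.993119+1/4·(-89.355298)≈-20.339513
n=14: y≈-20.339513, sp=2, e=sp−y≈22.339513; I≈15.966642, D=e−e_prev≈40.332632; u=2·22.339513+2·15.966642+5/4·40.332632≈127.028099; next y=1/10·(-20.339513)+1/4·127.028099≈29.723073

0 2 10.500 0.000
1 2 -1.781 2.625
2 2 14.991 -0.183
3 2 -4.693 3.729
4 2 20.520 -0.800
5 2 -10.255 5.050
6 2 28.278 -2.059
7 2 -19.333 6.864
8 2 39.898 -4.147
9 2 -33.532 9.560
10 2 57.663 -7.427
11 2 -55.491 13.673
12 2 84.975 -12.506
13 2 -89.355 19.993
14 2 127.028 -20.340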